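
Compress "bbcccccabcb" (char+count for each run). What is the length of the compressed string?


Input: bbcccccabcb
Runs:
  'b' x 2 => "b2"
  'c' x 5 => "c5"
  'a' x 1 => "a1"
  'b' x 1 => "b1"
  'c' x 1 => "c1"
  'b' x 1 => "b1"
Compressed: "b2c5a1b1c1b1"
Compressed length: 12

12


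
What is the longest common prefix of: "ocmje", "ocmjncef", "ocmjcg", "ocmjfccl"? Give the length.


Words: ocmje, ocmjncef, ocmjcg, ocmjfccl
  Position 0: all 'o' => match
  Position 1: all 'c' => match
  Position 2: all 'm' => match
  Position 3: all 'j' => match
  Position 4: ('e', 'n', 'c', 'f') => mismatch, stop
LCP = "ocmj" (length 4)

4


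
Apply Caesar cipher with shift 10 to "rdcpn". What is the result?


Caesar cipher: shift "rdcpn" by 10
  'r' (pos 17) + 10 = pos 1 = 'b'
  'd' (pos 3) + 10 = pos 13 = 'n'
  'c' (pos 2) + 10 = pos 12 = 'm'
  'p' (pos 15) + 10 = pos 25 = 'z'
  'n' (pos 13) + 10 = pos 23 = 'x'
Result: bnmzx

bnmzx


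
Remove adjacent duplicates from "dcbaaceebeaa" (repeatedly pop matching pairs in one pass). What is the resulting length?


Input: dcbaaceebeaa
Stack-based adjacent duplicate removal:
  Read 'd': push. Stack: d
  Read 'c': push. Stack: dc
  Read 'b': push. Stack: dcb
  Read 'a': push. Stack: dcba
  Read 'a': matches stack top 'a' => pop. Stack: dcb
  Read 'c': push. Stack: dcbc
  Read 'e': push. Stack: dcbce
  Read 'e': matches stack top 'e' => pop. Stack: dcbc
  Read 'b': push. Stack: dcbcb
  Read 'e': push. Stack: dcbcbe
  Read 'a': push. Stack: dcbcbea
  Read 'a': matches stack top 'a' => pop. Stack: dcbcbe
Final stack: "dcbcbe" (length 6)

6


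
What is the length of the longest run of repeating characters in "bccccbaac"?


Input: "bccccbaac"
Scanning for longest run:
  Position 1 ('c'): new char, reset run to 1
  Position 2 ('c'): continues run of 'c', length=2
  Position 3 ('c'): continues run of 'c', length=3
  Position 4 ('c'): continues run of 'c', length=4
  Position 5 ('b'): new char, reset run to 1
  Position 6 ('a'): new char, reset run to 1
  Position 7 ('a'): continues run of 'a', length=2
  Position 8 ('c'): new char, reset run to 1
Longest run: 'c' with length 4

4


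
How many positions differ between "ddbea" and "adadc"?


Comparing "ddbea" and "adadc" position by position:
  Position 0: 'd' vs 'a' => DIFFER
  Position 1: 'd' vs 'd' => same
  Position 2: 'b' vs 'a' => DIFFER
  Position 3: 'e' vs 'd' => DIFFER
  Position 4: 'a' vs 'c' => DIFFER
Positions that differ: 4

4


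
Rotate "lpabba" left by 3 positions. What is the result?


Input: "lpabba", rotate left by 3
First 3 characters: "lpa"
Remaining characters: "bba"
Concatenate remaining + first: "bba" + "lpa" = "bbalpa"

bbalpa


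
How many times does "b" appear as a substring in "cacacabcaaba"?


Searching for "b" in "cacacabcaaba"
Scanning each position:
  Position 0: "c" => no
  Position 1: "a" => no
  Position 2: "c" => no
  Position 3: "a" => no
  Position 4: "c" => no
  Position 5: "a" => no
  Position 6: "b" => MATCH
  Position 7: "c" => no
  Position 8: "a" => no
  Position 9: "a" => no
  Position 10: "b" => MATCH
  Position 11: "a" => no
Total occurrences: 2

2


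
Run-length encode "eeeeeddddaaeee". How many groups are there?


Input: eeeeeddddaaeee
Scanning for consecutive runs:
  Group 1: 'e' x 5 (positions 0-4)
  Group 2: 'd' x 4 (positions 5-8)
  Group 3: 'a' x 2 (positions 9-10)
  Group 4: 'e' x 3 (positions 11-13)
Total groups: 4

4


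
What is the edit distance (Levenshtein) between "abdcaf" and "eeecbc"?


Computing edit distance: "abdcaf" -> "eeecbc"
DP table:
           e    e    e    c    b    c
      0    1    2    3    4    5    6
  a   1    1    2    3    4    5    6
  b   2    2    2    3    4    4    5
  d   3    3    3    3    4    5    5
  c   4    4    4    4    3    4    5
  a   5    5    5    5    4    4    5
  f   6    6    6    6    5    5    5
Edit distance = dp[6][6] = 5

5


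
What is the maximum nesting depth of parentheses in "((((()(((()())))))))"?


Input: "((((()(((()())))))))"
Tracking depth:
  Position 0 '(': depth becomes 1
  Position 1 '(': depth becomes 2
  Position 2 '(': depth becomes 3
  Position 3 '(': depth becomes 4
  Position 4 '(': depth becomes 5
  Position 5 ')': depth becomes 4
  Position 6 '(': depth becomes 5
  Position 7 '(': depth becomes 6
  Position 8 '(': depth becomes 7
  Position 9 '(': depth becomes 8
  Position 10 ')': depth becomes 7
  Position 11 '(': depth becomes 8
  Position 12 ')': depth becomes 7
  Position 13 ')': depth becomes 6
  Position 14 ')': depth becomes 5
  Position 15 ')': depth becomes 4
  Position 16 ')': depth becomes 3
  Position 17 ')': depth becomes 2
  Position 18 ')': depth becomes 1
  Position 19 ')': depth becomes 0
Maximum depth reached: 8

8


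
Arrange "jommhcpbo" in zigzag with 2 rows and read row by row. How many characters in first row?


Zigzag "jommhcpbo" into 2 rows:
Placing characters:
  'j' => row 0
  'o' => row 1
  'm' => row 0
  'm' => row 1
  'h' => row 0
  'c' => row 1
  'p' => row 0
  'b' => row 1
  'o' => row 0
Rows:
  Row 0: "jmhpo"
  Row 1: "omcb"
First row length: 5

5


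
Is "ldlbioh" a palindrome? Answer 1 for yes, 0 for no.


Input: ldlbioh
Reversed: hoibldl
  Compare pos 0 ('l') with pos 6 ('h'): MISMATCH
  Compare pos 1 ('d') with pos 5 ('o'): MISMATCH
  Compare pos 2 ('l') with pos 4 ('i'): MISMATCH
Result: not a palindrome

0


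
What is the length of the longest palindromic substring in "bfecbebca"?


Input: "bfecbebca"
Checking substrings for palindromes:
  [3:8] "cbebc" (len 5) => palindrome
  [4:7] "beb" (len 3) => palindrome
Longest palindromic substring: "cbebc" with length 5

5


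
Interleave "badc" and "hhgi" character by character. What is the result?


Interleaving "badc" and "hhgi":
  Position 0: 'b' from first, 'h' from second => "bh"
  Position 1: 'a' from first, 'h' from second => "ah"
  Position 2: 'd' from first, 'g' from second => "dg"
  Position 3: 'c' from first, 'i' from second => "ci"
Result: bhahdgci

bhahdgci


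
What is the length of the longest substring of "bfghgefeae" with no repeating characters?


Input: "bfghgefeae"
Sliding window (track last position of each char):
  Position 0 ('b'): window [0,0] length 1 -- new best
  Position 1 ('f'): window [0,1] length 2 -- new best
  Position 2 ('g'): window [0,2] length 3 -- new best
  Position 3 ('h'): window [0,3] length 4 -- new best
  Position 4 ('g'): repeat (last at 2), move window start to 3
  Position 4 ('g'): window [3,4] length 2
  Position 5 ('e'): window [3,5] length 3
  Position 6 ('f'): window [3,6] length 4
  Position 7 ('e'): repeat (last at 5), move window start to 6
  Position 7 ('e'): window [6,7] length 2
  Position 8 ('a'): window [6,8] length 3
  Position 9 ('e'): repeat (last at 7), move window start to 8
  Position 9 ('e'): window [8,9] length 2
Longest substring with no repeats: "bfgh" with length 4

4


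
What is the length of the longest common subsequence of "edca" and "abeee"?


LCS of "edca" and "abeee"
DP table:
           a    b    e    e    e
      0    0    0    0    0    0
  e   0    0    0    1    1    1
  d   0    0    0    1    1    1
  c   0    0    0    1    1    1
  a   0    1    1    1    1    1
LCS length = dp[4][5] = 1

1


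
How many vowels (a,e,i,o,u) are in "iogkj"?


Input: iogkj
Checking each character:
  'i' at position 0: vowel (running total: 1)
  'o' at position 1: vowel (running total: 2)
  'g' at position 2: consonant
  'k' at position 3: consonant
  'j' at position 4: consonant
Total vowels: 2

2


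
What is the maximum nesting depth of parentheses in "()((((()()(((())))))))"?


Input: "()((((()()(((())))))))"
Tracking depth:
  Position 0 '(': depth becomes 1
  Position 1 ')': depth becomes 0
  Position 2 '(': depth becomes 1
  Position 3 '(': depth becomes 2
  Position 4 '(': depth becomes 3
  Position 5 '(': depth becomes 4
  Position 6 '(': depth becomes 5
  Position 7 ')': depth becomes 4
  Position 8 '(': depth becomes 5
  Position 9 ')': depth becomes 4
  Position 10 '(': depth becomes 5
  Position 11 '(': depth becomes 6
  Position 12 '(': depth becomes 7
  Position 13 '(': depth becomes 8
  Position 14 ')': depth becomes 7
  Position 15 ')': depth becomes 6
  Position 16 ')': depth becomes 5
  Position 17 ')': depth becomes 4
  Position 18 ')': depth becomes 3
  Position 19 ')': depth becomes 2
  Position 20 ')': depth becomes 1
  Position 21 ')': depth becomes 0
Maximum depth reached: 8

8


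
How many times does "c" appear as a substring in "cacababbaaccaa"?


Searching for "c" in "cacababbaaccaa"
Scanning each position:
  Position 0: "c" => MATCH
  Position 1: "a" => no
  Position 2: "c" => MATCH
  Position 3: "a" => no
  Position 4: "b" => no
  Position 5: "a" => no
  Position 6: "b" => no
  Position 7: "b" => no
  Position 8: "a" => no
  Position 9: "a" => no
  Position 10: "c" => MATCH
  Position 11: "c" => MATCH
  Position 12: "a" => no
  Position 13: "a" => no
Total occurrences: 4

4


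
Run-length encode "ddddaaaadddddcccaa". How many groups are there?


Input: ddddaaaadddddcccaa
Scanning for consecutive runs:
  Group 1: 'd' x 4 (positions 0-3)
  Group 2: 'a' x 4 (positions 4-7)
  Group 3: 'd' x 5 (positions 8-12)
  Group 4: 'c' x 3 (positions 13-15)
  Group 5: 'a' x 2 (positions 16-17)
Total groups: 5

5


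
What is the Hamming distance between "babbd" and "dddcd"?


Comparing "babbd" and "dddcd" position by position:
  Position 0: 'b' vs 'd' => differ
  Position 1: 'a' vs 'd' => differ
  Position 2: 'b' vs 'd' => differ
  Position 3: 'b' vs 'c' => differ
  Position 4: 'd' vs 'd' => same
Total differences (Hamming distance): 4

4


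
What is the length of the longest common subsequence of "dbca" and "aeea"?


LCS of "dbca" and "aeea"
DP table:
           a    e    e    a
      0    0    0    0    0
  d   0    0    0    0    0
  b   0    0    0    0    0
  c   0    0    0    0    0
  a   0    1    1    1    1
LCS length = dp[4][4] = 1

1


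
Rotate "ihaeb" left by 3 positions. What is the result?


Input: "ihaeb", rotate left by 3
First 3 characters: "iha"
Remaining characters: "eb"
Concatenate remaining + first: "eb" + "iha" = "ebiha"

ebiha


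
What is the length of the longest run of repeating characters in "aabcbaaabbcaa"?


Input: "aabcbaaabbcaa"
Scanning for longest run:
  Position 1 ('a'): continues run of 'a', length=2
  Position 2 ('b'): new char, reset run to 1
  Position 3 ('c'): new char, reset run to 1
  Position 4 ('b'): new char, reset run to 1
  Position 5 ('a'): new char, reset run to 1
  Position 6 ('a'): continues run of 'a', length=2
  Position 7 ('a'): continues run of 'a', length=3
  Position 8 ('b'): new char, reset run to 1
  Position 9 ('b'): continues run of 'b', length=2
  Position 10 ('c'): new char, reset run to 1
  Position 11 ('a'): new char, reset run to 1
  Position 12 ('a'): continues run of 'a', length=2
Longest run: 'a' with length 3

3


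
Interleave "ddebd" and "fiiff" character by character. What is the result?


Interleaving "ddebd" and "fiiff":
  Position 0: 'd' from first, 'f' from second => "df"
  Position 1: 'd' from first, 'i' from second => "di"
  Position 2: 'e' from first, 'i' from second => "ei"
  Position 3: 'b' from first, 'f' from second => "bf"
  Position 4: 'd' from first, 'f' from second => "df"
Result: dfdieibfdf

dfdieibfdf


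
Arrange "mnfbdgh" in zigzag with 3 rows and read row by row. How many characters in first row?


Zigzag "mnfbdgh" into 3 rows:
Placing characters:
  'm' => row 0
  'n' => row 1
  'f' => row 2
  'b' => row 1
  'd' => row 0
  'g' => row 1
  'h' => row 2
Rows:
  Row 0: "md"
  Row 1: "nbg"
  Row 2: "fh"
First row length: 2

2


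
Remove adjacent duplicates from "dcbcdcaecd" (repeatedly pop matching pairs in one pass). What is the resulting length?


Input: dcbcdcaecd
Stack-based adjacent duplicate removal:
  Read 'd': push. Stack: d
  Read 'c': push. Stack: dc
  Read 'b': push. Stack: dcb
  Read 'c': push. Stack: dcbc
  Read 'd': push. Stack: dcbcd
  Read 'c': push. Stack: dcbcdc
  Read 'a': push. Stack: dcbcdca
  Read 'e': push. Stack: dcbcdcae
  Read 'c': push. Stack: dcbcdcaec
  Read 'd': push. Stack: dcbcdcaecd
Final stack: "dcbcdcaecd" (length 10)

10


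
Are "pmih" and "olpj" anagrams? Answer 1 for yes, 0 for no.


Strings: "pmih", "olpj"
Sorted first:  himp
Sorted second: jlop
Differ at position 0: 'h' vs 'j' => not anagrams

0


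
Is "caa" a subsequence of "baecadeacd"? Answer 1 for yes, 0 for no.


Check if "caa" is a subsequence of "baecadeacd"
Greedy scan:
  Position 0 ('b'): no match needed
  Position 1 ('a'): no match needed
  Position 2 ('e'): no match needed
  Position 3 ('c'): matches sub[0] = 'c'
  Position 4 ('a'): matches sub[1] = 'a'
  Position 5 ('d'): no match needed
  Position 6 ('e'): no match needed
  Position 7 ('a'): matches sub[2] = 'a'
  Position 8 ('c'): no match needed
  Position 9 ('d'): no match needed
All 3 characters matched => is a subsequence

1


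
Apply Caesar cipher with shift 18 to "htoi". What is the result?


Caesar cipher: shift "htoi" by 18
  'h' (pos 7) + 18 = pos 25 = 'z'
  't' (pos 19) + 18 = pos 11 = 'l'
  'o' (pos 14) + 18 = pos 6 = 'g'
  'i' (pos 8) + 18 = pos 0 = 'a'
Result: zlga

zlga


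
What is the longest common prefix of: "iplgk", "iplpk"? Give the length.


Words: iplgk, iplpk
  Position 0: all 'i' => match
  Position 1: all 'p' => match
  Position 2: all 'l' => match
  Position 3: ('g', 'p') => mismatch, stop
LCP = "ipl" (length 3)

3


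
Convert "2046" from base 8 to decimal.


Input: "2046" in base 8
Positional expansion:
  Digit '2' (value 2) x 8^3 = 1024
  Digit '0' (value 0) x 8^2 = 0
  Digit '4' (value 4) x 8^1 = 32
  Digit '6' (value 6) x 8^0 = 6
Sum = 1062

1062


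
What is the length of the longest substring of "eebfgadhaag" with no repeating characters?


Input: "eebfgadhaag"
Sliding window (track last position of each char):
  Position 0 ('e'): window [0,0] length 1 -- new best
  Position 1 ('e'): repeat (last at 0), move window start to 1
  Position 1 ('e'): window [1,1] length 1
  Position 2 ('b'): window [1,2] length 2 -- new best
  Position 3 ('f'): window [1,3] length 3 -- new best
  Position 4 ('g'): window [1,4] length 4 -- new best
  Position 5 ('a'): window [1,5] length 5 -- new best
  Position 6 ('d'): window [1,6] length 6 -- new best
  Position 7 ('h'): window [1,7] length 7 -- new best
  Position 8 ('a'): repeat (last at 5), move window start to 6
  Position 8 ('a'): window [6,8] length 3
  Position 9 ('a'): repeat (last at 8), move window start to 9
  Position 9 ('a'): window [9,9] length 1
  Position 10 ('g'): window [9,10] length 2
Longest substring with no repeats: "ebfgadh" with length 7

7


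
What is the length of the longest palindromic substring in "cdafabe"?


Input: "cdafabe"
Checking substrings for palindromes:
  [2:5] "afa" (len 3) => palindrome
Longest palindromic substring: "afa" with length 3

3


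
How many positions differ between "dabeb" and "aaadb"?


Comparing "dabeb" and "aaadb" position by position:
  Position 0: 'd' vs 'a' => DIFFER
  Position 1: 'a' vs 'a' => same
  Position 2: 'b' vs 'a' => DIFFER
  Position 3: 'e' vs 'd' => DIFFER
  Position 4: 'b' vs 'b' => same
Positions that differ: 3

3


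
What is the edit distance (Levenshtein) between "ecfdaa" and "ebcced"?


Computing edit distance: "ecfdaa" -> "ebcced"
DP table:
           e    b    c    c    e    d
      0    1    2    3    4    5    6
  e   1    0    1    2    3    4    5
  c   2    1    1    1    2    3    4
  f   3    2    2    2    2    3    4
  d   4    3    3    3    3    3    3
  a   5    4    4    4    4    4    4
  a   6    5    5    5    5    5    5
Edit distance = dp[6][6] = 5

5


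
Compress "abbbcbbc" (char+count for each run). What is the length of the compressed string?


Input: abbbcbbc
Runs:
  'a' x 1 => "a1"
  'b' x 3 => "b3"
  'c' x 1 => "c1"
  'b' x 2 => "b2"
  'c' x 1 => "c1"
Compressed: "a1b3c1b2c1"
Compressed length: 10

10


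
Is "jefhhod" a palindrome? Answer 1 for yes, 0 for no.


Input: jefhhod
Reversed: dohhfej
  Compare pos 0 ('j') with pos 6 ('d'): MISMATCH
  Compare pos 1 ('e') with pos 5 ('o'): MISMATCH
  Compare pos 2 ('f') with pos 4 ('h'): MISMATCH
Result: not a palindrome

0


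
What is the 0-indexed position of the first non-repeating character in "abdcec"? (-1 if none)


Input: abdcec
Character frequencies:
  'a': 1
  'b': 1
  'c': 2
  'd': 1
  'e': 1
Scanning left to right for freq == 1:
  Position 0 ('a'): unique! => answer = 0

0


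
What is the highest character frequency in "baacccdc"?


Input: baacccdc
Character counts:
  'a': 2
  'b': 1
  'c': 4
  'd': 1
Maximum frequency: 4

4


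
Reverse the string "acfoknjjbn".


Input: acfoknjjbn
Reading characters right to left:
  Position 9: 'n'
  Position 8: 'b'
  Position 7: 'j'
  Position 6: 'j'
  Position 5: 'n'
  Position 4: 'k'
  Position 3: 'o'
  Position 2: 'f'
  Position 1: 'c'
  Position 0: 'a'
Reversed: nbjjnkofca

nbjjnkofca


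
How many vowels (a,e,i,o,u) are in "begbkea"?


Input: begbkea
Checking each character:
  'b' at position 0: consonant
  'e' at position 1: vowel (running total: 1)
  'g' at position 2: consonant
  'b' at position 3: consonant
  'k' at position 4: consonant
  'e' at position 5: vowel (running total: 2)
  'a' at position 6: vowel (running total: 3)
Total vowels: 3

3


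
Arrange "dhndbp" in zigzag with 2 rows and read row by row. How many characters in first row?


Zigzag "dhndbp" into 2 rows:
Placing characters:
  'd' => row 0
  'h' => row 1
  'n' => row 0
  'd' => row 1
  'b' => row 0
  'p' => row 1
Rows:
  Row 0: "dnb"
  Row 1: "hdp"
First row length: 3

3


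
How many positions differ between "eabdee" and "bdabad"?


Comparing "eabdee" and "bdabad" position by position:
  Position 0: 'e' vs 'b' => DIFFER
  Position 1: 'a' vs 'd' => DIFFER
  Position 2: 'b' vs 'a' => DIFFER
  Position 3: 'd' vs 'b' => DIFFER
  Position 4: 'e' vs 'a' => DIFFER
  Position 5: 'e' vs 'd' => DIFFER
Positions that differ: 6

6


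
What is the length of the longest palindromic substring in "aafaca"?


Input: "aafaca"
Checking substrings for palindromes:
  [1:4] "afa" (len 3) => palindrome
  [3:6] "aca" (len 3) => palindrome
  [0:2] "aa" (len 2) => palindrome
Longest palindromic substring: "afa" with length 3

3


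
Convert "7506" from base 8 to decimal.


Input: "7506" in base 8
Positional expansion:
  Digit '7' (value 7) x 8^3 = 3584
  Digit '5' (value 5) x 8^2 = 320
  Digit '0' (value 0) x 8^1 = 0
  Digit '6' (value 6) x 8^0 = 6
Sum = 3910

3910


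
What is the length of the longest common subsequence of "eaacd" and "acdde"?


LCS of "eaacd" and "acdde"
DP table:
           a    c    d    d    e
      0    0    0    0    0    0
  e   0    0    0    0    0    1
  a   0    1    1    1    1    1
  a   0    1    1    1    1    1
  c   0    1    2    2    2    2
  d   0    1    2    3    3    3
LCS length = dp[5][5] = 3

3


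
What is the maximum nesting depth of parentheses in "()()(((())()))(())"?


Input: "()()(((())()))(())"
Tracking depth:
  Position 0 '(': depth becomes 1
  Position 1 ')': depth becomes 0
  Position 2 '(': depth becomes 1
  Position 3 ')': depth becomes 0
  Position 4 '(': depth becomes 1
  Position 5 '(': depth becomes 2
  Position 6 '(': depth becomes 3
  Position 7 '(': depth becomes 4
  Position 8 ')': depth becomes 3
  Position 9 ')': depth becomes 2
  Position 10 '(': depth becomes 3
  Position 11 ')': depth becomes 2
  Position 12 ')': depth becomes 1
  Position 13 ')': depth becomes 0
  Position 14 '(': depth becomes 1
  Position 15 '(': depth becomes 2
  Position 16 ')': depth becomes 1
  Position 17 ')': depth becomes 0
Maximum depth reached: 4

4


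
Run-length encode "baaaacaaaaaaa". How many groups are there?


Input: baaaacaaaaaaa
Scanning for consecutive runs:
  Group 1: 'b' x 1 (positions 0-0)
  Group 2: 'a' x 4 (positions 1-4)
  Group 3: 'c' x 1 (positions 5-5)
  Group 4: 'a' x 7 (positions 6-12)
Total groups: 4

4


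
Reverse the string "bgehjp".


Input: bgehjp
Reading characters right to left:
  Position 5: 'p'
  Position 4: 'j'
  Position 3: 'h'
  Position 2: 'e'
  Position 1: 'g'
  Position 0: 'b'
Reversed: pjhegb

pjhegb


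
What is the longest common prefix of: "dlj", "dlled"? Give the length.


Words: dlj, dlled
  Position 0: all 'd' => match
  Position 1: all 'l' => match
  Position 2: ('j', 'l') => mismatch, stop
LCP = "dl" (length 2)

2


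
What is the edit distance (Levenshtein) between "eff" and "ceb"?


Computing edit distance: "eff" -> "ceb"
DP table:
           c    e    b
      0    1    2    3
  e   1    1    1    2
  f   2    2    2    2
  f   3    3    3    3
Edit distance = dp[3][3] = 3

3


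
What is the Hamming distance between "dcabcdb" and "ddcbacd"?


Comparing "dcabcdb" and "ddcbacd" position by position:
  Position 0: 'd' vs 'd' => same
  Position 1: 'c' vs 'd' => differ
  Position 2: 'a' vs 'c' => differ
  Position 3: 'b' vs 'b' => same
  Position 4: 'c' vs 'a' => differ
  Position 5: 'd' vs 'c' => differ
  Position 6: 'b' vs 'd' => differ
Total differences (Hamming distance): 5

5


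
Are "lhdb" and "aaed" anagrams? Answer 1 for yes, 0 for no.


Strings: "lhdb", "aaed"
Sorted first:  bdhl
Sorted second: aade
Differ at position 0: 'b' vs 'a' => not anagrams

0


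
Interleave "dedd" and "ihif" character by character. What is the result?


Interleaving "dedd" and "ihif":
  Position 0: 'd' from first, 'i' from second => "di"
  Position 1: 'e' from first, 'h' from second => "eh"
  Position 2: 'd' from first, 'i' from second => "di"
  Position 3: 'd' from first, 'f' from second => "df"
Result: diehdidf

diehdidf


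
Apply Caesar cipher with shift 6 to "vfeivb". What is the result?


Caesar cipher: shift "vfeivb" by 6
  'v' (pos 21) + 6 = pos 1 = 'b'
  'f' (pos 5) + 6 = pos 11 = 'l'
  'e' (pos 4) + 6 = pos 10 = 'k'
  'i' (pos 8) + 6 = pos 14 = 'o'
  'v' (pos 21) + 6 = pos 1 = 'b'
  'b' (pos 1) + 6 = pos 7 = 'h'
Result: blkobh

blkobh


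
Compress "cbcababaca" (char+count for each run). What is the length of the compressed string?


Input: cbcababaca
Runs:
  'c' x 1 => "c1"
  'b' x 1 => "b1"
  'c' x 1 => "c1"
  'a' x 1 => "a1"
  'b' x 1 => "b1"
  'a' x 1 => "a1"
  'b' x 1 => "b1"
  'a' x 1 => "a1"
  'c' x 1 => "c1"
  'a' x 1 => "a1"
Compressed: "c1b1c1a1b1a1b1a1c1a1"
Compressed length: 20

20


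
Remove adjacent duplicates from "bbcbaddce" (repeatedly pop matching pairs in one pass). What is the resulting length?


Input: bbcbaddce
Stack-based adjacent duplicate removal:
  Read 'b': push. Stack: b
  Read 'b': matches stack top 'b' => pop. Stack: (empty)
  Read 'c': push. Stack: c
  Read 'b': push. Stack: cb
  Read 'a': push. Stack: cba
  Read 'd': push. Stack: cbad
  Read 'd': matches stack top 'd' => pop. Stack: cba
  Read 'c': push. Stack: cbac
  Read 'e': push. Stack: cbace
Final stack: "cbace" (length 5)

5


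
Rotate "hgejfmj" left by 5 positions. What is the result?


Input: "hgejfmj", rotate left by 5
First 5 characters: "hgejf"
Remaining characters: "mj"
Concatenate remaining + first: "mj" + "hgejf" = "mjhgejf"

mjhgejf


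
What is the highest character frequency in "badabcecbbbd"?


Input: badabcecbbbd
Character counts:
  'a': 2
  'b': 5
  'c': 2
  'd': 2
  'e': 1
Maximum frequency: 5

5


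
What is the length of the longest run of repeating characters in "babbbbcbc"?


Input: "babbbbcbc"
Scanning for longest run:
  Position 1 ('a'): new char, reset run to 1
  Position 2 ('b'): new char, reset run to 1
  Position 3 ('b'): continues run of 'b', length=2
  Position 4 ('b'): continues run of 'b', length=3
  Position 5 ('b'): continues run of 'b', length=4
  Position 6 ('c'): new char, reset run to 1
  Position 7 ('b'): new char, reset run to 1
  Position 8 ('c'): new char, reset run to 1
Longest run: 'b' with length 4

4


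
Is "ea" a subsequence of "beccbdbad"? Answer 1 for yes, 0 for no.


Check if "ea" is a subsequence of "beccbdbad"
Greedy scan:
  Position 0 ('b'): no match needed
  Position 1 ('e'): matches sub[0] = 'e'
  Position 2 ('c'): no match needed
  Position 3 ('c'): no match needed
  Position 4 ('b'): no match needed
  Position 5 ('d'): no match needed
  Position 6 ('b'): no match needed
  Position 7 ('a'): matches sub[1] = 'a'
  Position 8 ('d'): no match needed
All 2 characters matched => is a subsequence

1


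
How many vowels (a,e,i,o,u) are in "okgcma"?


Input: okgcma
Checking each character:
  'o' at position 0: vowel (running total: 1)
  'k' at position 1: consonant
  'g' at position 2: consonant
  'c' at position 3: consonant
  'm' at position 4: consonant
  'a' at position 5: vowel (running total: 2)
Total vowels: 2

2


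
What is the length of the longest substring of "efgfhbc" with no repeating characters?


Input: "efgfhbc"
Sliding window (track last position of each char):
  Position 0 ('e'): window [0,0] length 1 -- new best
  Position 1 ('f'): window [0,1] length 2 -- new best
  Position 2 ('g'): window [0,2] length 3 -- new best
  Position 3 ('f'): repeat (last at 1), move window start to 2
  Position 3 ('f'): window [2,3] length 2
  Position 4 ('h'): window [2,4] length 3
  Position 5 ('b'): window [2,5] length 4 -- new best
  Position 6 ('c'): window [2,6] length 5 -- new best
Longest substring with no repeats: "gfhbc" with length 5

5


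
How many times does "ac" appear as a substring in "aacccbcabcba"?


Searching for "ac" in "aacccbcabcba"
Scanning each position:
  Position 0: "aa" => no
  Position 1: "ac" => MATCH
  Position 2: "cc" => no
  Position 3: "cc" => no
  Position 4: "cb" => no
  Position 5: "bc" => no
  Position 6: "ca" => no
  Position 7: "ab" => no
  Position 8: "bc" => no
  Position 9: "cb" => no
  Position 10: "ba" => no
Total occurrences: 1

1


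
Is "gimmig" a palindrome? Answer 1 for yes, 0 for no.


Input: gimmig
Reversed: gimmig
  Compare pos 0 ('g') with pos 5 ('g'): match
  Compare pos 1 ('i') with pos 4 ('i'): match
  Compare pos 2 ('m') with pos 3 ('m'): match
Result: palindrome

1


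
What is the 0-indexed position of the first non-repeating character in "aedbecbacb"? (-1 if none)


Input: aedbecbacb
Character frequencies:
  'a': 2
  'b': 3
  'c': 2
  'd': 1
  'e': 2
Scanning left to right for freq == 1:
  Position 0 ('a'): freq=2, skip
  Position 1 ('e'): freq=2, skip
  Position 2 ('d'): unique! => answer = 2

2


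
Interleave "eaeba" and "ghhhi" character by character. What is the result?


Interleaving "eaeba" and "ghhhi":
  Position 0: 'e' from first, 'g' from second => "eg"
  Position 1: 'a' from first, 'h' from second => "ah"
  Position 2: 'e' from first, 'h' from second => "eh"
  Position 3: 'b' from first, 'h' from second => "bh"
  Position 4: 'a' from first, 'i' from second => "ai"
Result: egahehbhai

egahehbhai


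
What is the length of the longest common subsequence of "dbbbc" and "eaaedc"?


LCS of "dbbbc" and "eaaedc"
DP table:
           e    a    a    e    d    c
      0    0    0    0    0    0    0
  d   0    0    0    0    0    1    1
  b   0    0    0    0    0    1    1
  b   0    0    0    0    0    1    1
  b   0    0    0    0    0    1    1
  c   0    0    0    0    0    1    2
LCS length = dp[5][6] = 2

2


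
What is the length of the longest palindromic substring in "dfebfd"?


Input: "dfebfd"
Checking substrings for palindromes:
  No multi-char palindromic substrings found
Longest palindromic substring: "d" with length 1

1


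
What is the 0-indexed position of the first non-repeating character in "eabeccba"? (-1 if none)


Input: eabeccba
Character frequencies:
  'a': 2
  'b': 2
  'c': 2
  'e': 2
Scanning left to right for freq == 1:
  Position 0 ('e'): freq=2, skip
  Position 1 ('a'): freq=2, skip
  Position 2 ('b'): freq=2, skip
  Position 3 ('e'): freq=2, skip
  Position 4 ('c'): freq=2, skip
  Position 5 ('c'): freq=2, skip
  Position 6 ('b'): freq=2, skip
  Position 7 ('a'): freq=2, skip
  No unique character found => answer = -1

-1


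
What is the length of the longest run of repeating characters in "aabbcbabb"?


Input: "aabbcbabb"
Scanning for longest run:
  Position 1 ('a'): continues run of 'a', length=2
  Position 2 ('b'): new char, reset run to 1
  Position 3 ('b'): continues run of 'b', length=2
  Position 4 ('c'): new char, reset run to 1
  Position 5 ('b'): new char, reset run to 1
  Position 6 ('a'): new char, reset run to 1
  Position 7 ('b'): new char, reset run to 1
  Position 8 ('b'): continues run of 'b', length=2
Longest run: 'a' with length 2

2


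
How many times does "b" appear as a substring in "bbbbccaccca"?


Searching for "b" in "bbbbccaccca"
Scanning each position:
  Position 0: "b" => MATCH
  Position 1: "b" => MATCH
  Position 2: "b" => MATCH
  Position 3: "b" => MATCH
  Position 4: "c" => no
  Position 5: "c" => no
  Position 6: "a" => no
  Position 7: "c" => no
  Position 8: "c" => no
  Position 9: "c" => no
  Position 10: "a" => no
Total occurrences: 4

4


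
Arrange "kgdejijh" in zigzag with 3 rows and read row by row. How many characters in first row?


Zigzag "kgdejijh" into 3 rows:
Placing characters:
  'k' => row 0
  'g' => row 1
  'd' => row 2
  'e' => row 1
  'j' => row 0
  'i' => row 1
  'j' => row 2
  'h' => row 1
Rows:
  Row 0: "kj"
  Row 1: "geih"
  Row 2: "dj"
First row length: 2

2


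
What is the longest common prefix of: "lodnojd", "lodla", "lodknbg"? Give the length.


Words: lodnojd, lodla, lodknbg
  Position 0: all 'l' => match
  Position 1: all 'o' => match
  Position 2: all 'd' => match
  Position 3: ('n', 'l', 'k') => mismatch, stop
LCP = "lod" (length 3)

3


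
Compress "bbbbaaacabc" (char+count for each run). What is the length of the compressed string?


Input: bbbbaaacabc
Runs:
  'b' x 4 => "b4"
  'a' x 3 => "a3"
  'c' x 1 => "c1"
  'a' x 1 => "a1"
  'b' x 1 => "b1"
  'c' x 1 => "c1"
Compressed: "b4a3c1a1b1c1"
Compressed length: 12

12


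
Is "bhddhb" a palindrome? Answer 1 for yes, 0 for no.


Input: bhddhb
Reversed: bhddhb
  Compare pos 0 ('b') with pos 5 ('b'): match
  Compare pos 1 ('h') with pos 4 ('h'): match
  Compare pos 2 ('d') with pos 3 ('d'): match
Result: palindrome

1


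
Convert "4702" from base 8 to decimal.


Input: "4702" in base 8
Positional expansion:
  Digit '4' (value 4) x 8^3 = 2048
  Digit '7' (value 7) x 8^2 = 448
  Digit '0' (value 0) x 8^1 = 0
  Digit '2' (value 2) x 8^0 = 2
Sum = 2498

2498


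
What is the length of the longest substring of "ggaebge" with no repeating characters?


Input: "ggaebge"
Sliding window (track last position of each char):
  Position 0 ('g'): window [0,0] length 1 -- new best
  Position 1 ('g'): repeat (last at 0), move window start to 1
  Position 1 ('g'): window [1,1] length 1
  Position 2 ('a'): window [1,2] length 2 -- new best
  Position 3 ('e'): window [1,3] length 3 -- new best
  Position 4 ('b'): window [1,4] length 4 -- new best
  Position 5 ('g'): repeat (last at 1), move window start to 2
  Position 5 ('g'): window [2,5] length 4
  Position 6 ('e'): repeat (last at 3), move window start to 4
  Position 6 ('e'): window [4,6] length 3
Longest substring with no repeats: "gaeb" with length 4

4


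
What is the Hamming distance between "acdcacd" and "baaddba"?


Comparing "acdcacd" and "baaddba" position by position:
  Position 0: 'a' vs 'b' => differ
  Position 1: 'c' vs 'a' => differ
  Position 2: 'd' vs 'a' => differ
  Position 3: 'c' vs 'd' => differ
  Position 4: 'a' vs 'd' => differ
  Position 5: 'c' vs 'b' => differ
  Position 6: 'd' vs 'a' => differ
Total differences (Hamming distance): 7

7


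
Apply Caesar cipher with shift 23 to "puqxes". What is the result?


Caesar cipher: shift "puqxes" by 23
  'p' (pos 15) + 23 = pos 12 = 'm'
  'u' (pos 20) + 23 = pos 17 = 'r'
  'q' (pos 16) + 23 = pos 13 = 'n'
  'x' (pos 23) + 23 = pos 20 = 'u'
  'e' (pos 4) + 23 = pos 1 = 'b'
  's' (pos 18) + 23 = pos 15 = 'p'
Result: mrnubp

mrnubp


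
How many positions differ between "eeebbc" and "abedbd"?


Comparing "eeebbc" and "abedbd" position by position:
  Position 0: 'e' vs 'a' => DIFFER
  Position 1: 'e' vs 'b' => DIFFER
  Position 2: 'e' vs 'e' => same
  Position 3: 'b' vs 'd' => DIFFER
  Position 4: 'b' vs 'b' => same
  Position 5: 'c' vs 'd' => DIFFER
Positions that differ: 4

4


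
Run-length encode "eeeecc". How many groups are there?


Input: eeeecc
Scanning for consecutive runs:
  Group 1: 'e' x 4 (positions 0-3)
  Group 2: 'c' x 2 (positions 4-5)
Total groups: 2

2


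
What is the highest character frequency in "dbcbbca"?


Input: dbcbbca
Character counts:
  'a': 1
  'b': 3
  'c': 2
  'd': 1
Maximum frequency: 3

3


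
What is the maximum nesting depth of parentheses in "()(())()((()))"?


Input: "()(())()((()))"
Tracking depth:
  Position 0 '(': depth becomes 1
  Position 1 ')': depth becomes 0
  Position 2 '(': depth becomes 1
  Position 3 '(': depth becomes 2
  Position 4 ')': depth becomes 1
  Position 5 ')': depth becomes 0
  Position 6 '(': depth becomes 1
  Position 7 ')': depth becomes 0
  Position 8 '(': depth becomes 1
  Position 9 '(': depth becomes 2
  Position 10 '(': depth becomes 3
  Position 11 ')': depth becomes 2
  Position 12 ')': depth becomes 1
  Position 13 ')': depth becomes 0
Maximum depth reached: 3

3


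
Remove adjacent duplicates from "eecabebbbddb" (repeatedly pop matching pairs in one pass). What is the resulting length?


Input: eecabebbbddb
Stack-based adjacent duplicate removal:
  Read 'e': push. Stack: e
  Read 'e': matches stack top 'e' => pop. Stack: (empty)
  Read 'c': push. Stack: c
  Read 'a': push. Stack: ca
  Read 'b': push. Stack: cab
  Read 'e': push. Stack: cabe
  Read 'b': push. Stack: cabeb
  Read 'b': matches stack top 'b' => pop. Stack: cabe
  Read 'b': push. Stack: cabeb
  Read 'd': push. Stack: cabebd
  Read 'd': matches stack top 'd' => pop. Stack: cabeb
  Read 'b': matches stack top 'b' => pop. Stack: cabe
Final stack: "cabe" (length 4)

4


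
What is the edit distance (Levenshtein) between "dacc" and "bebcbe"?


Computing edit distance: "dacc" -> "bebcbe"
DP table:
           b    e    b    c    b    e
      0    1    2    3    4    5    6
  d   1    1    2    3    4    5    6
  a   2    2    2    3    4    5    6
  c   3    3    3    3    3    4    5
  c   4    4    4    4    3    4    5
Edit distance = dp[4][6] = 5

5


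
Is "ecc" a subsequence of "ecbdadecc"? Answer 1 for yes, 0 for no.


Check if "ecc" is a subsequence of "ecbdadecc"
Greedy scan:
  Position 0 ('e'): matches sub[0] = 'e'
  Position 1 ('c'): matches sub[1] = 'c'
  Position 2 ('b'): no match needed
  Position 3 ('d'): no match needed
  Position 4 ('a'): no match needed
  Position 5 ('d'): no match needed
  Position 6 ('e'): no match needed
  Position 7 ('c'): matches sub[2] = 'c'
  Position 8 ('c'): no match needed
All 3 characters matched => is a subsequence

1


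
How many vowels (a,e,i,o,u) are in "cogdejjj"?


Input: cogdejjj
Checking each character:
  'c' at position 0: consonant
  'o' at position 1: vowel (running total: 1)
  'g' at position 2: consonant
  'd' at position 3: consonant
  'e' at position 4: vowel (running total: 2)
  'j' at position 5: consonant
  'j' at position 6: consonant
  'j' at position 7: consonant
Total vowels: 2

2


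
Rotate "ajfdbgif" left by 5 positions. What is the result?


Input: "ajfdbgif", rotate left by 5
First 5 characters: "ajfdb"
Remaining characters: "gif"
Concatenate remaining + first: "gif" + "ajfdb" = "gifajfdb"

gifajfdb


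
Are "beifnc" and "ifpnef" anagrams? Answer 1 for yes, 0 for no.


Strings: "beifnc", "ifpnef"
Sorted first:  bcefin
Sorted second: effinp
Differ at position 0: 'b' vs 'e' => not anagrams

0


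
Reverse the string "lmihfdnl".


Input: lmihfdnl
Reading characters right to left:
  Position 7: 'l'
  Position 6: 'n'
  Position 5: 'd'
  Position 4: 'f'
  Position 3: 'h'
  Position 2: 'i'
  Position 1: 'm'
  Position 0: 'l'
Reversed: lndfhiml

lndfhiml


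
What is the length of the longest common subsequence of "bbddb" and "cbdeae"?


LCS of "bbddb" and "cbdeae"
DP table:
           c    b    d    e    a    e
      0    0    0    0    0    0    0
  b   0    0    1    1    1    1    1
  b   0    0    1    1    1    1    1
  d   0    0    1    2    2    2    2
  d   0    0    1    2    2    2    2
  b   0    0    1    2    2    2    2
LCS length = dp[5][6] = 2

2


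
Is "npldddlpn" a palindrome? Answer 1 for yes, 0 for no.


Input: npldddlpn
Reversed: npldddlpn
  Compare pos 0 ('n') with pos 8 ('n'): match
  Compare pos 1 ('p') with pos 7 ('p'): match
  Compare pos 2 ('l') with pos 6 ('l'): match
  Compare pos 3 ('d') with pos 5 ('d'): match
Result: palindrome

1


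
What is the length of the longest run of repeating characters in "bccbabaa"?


Input: "bccbabaa"
Scanning for longest run:
  Position 1 ('c'): new char, reset run to 1
  Position 2 ('c'): continues run of 'c', length=2
  Position 3 ('b'): new char, reset run to 1
  Position 4 ('a'): new char, reset run to 1
  Position 5 ('b'): new char, reset run to 1
  Position 6 ('a'): new char, reset run to 1
  Position 7 ('a'): continues run of 'a', length=2
Longest run: 'c' with length 2

2


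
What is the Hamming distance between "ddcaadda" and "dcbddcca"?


Comparing "ddcaadda" and "dcbddcca" position by position:
  Position 0: 'd' vs 'd' => same
  Position 1: 'd' vs 'c' => differ
  Position 2: 'c' vs 'b' => differ
  Position 3: 'a' vs 'd' => differ
  Position 4: 'a' vs 'd' => differ
  Position 5: 'd' vs 'c' => differ
  Position 6: 'd' vs 'c' => differ
  Position 7: 'a' vs 'a' => same
Total differences (Hamming distance): 6

6


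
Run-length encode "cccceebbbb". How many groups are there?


Input: cccceebbbb
Scanning for consecutive runs:
  Group 1: 'c' x 4 (positions 0-3)
  Group 2: 'e' x 2 (positions 4-5)
  Group 3: 'b' x 4 (positions 6-9)
Total groups: 3

3


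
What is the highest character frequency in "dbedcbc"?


Input: dbedcbc
Character counts:
  'b': 2
  'c': 2
  'd': 2
  'e': 1
Maximum frequency: 2

2


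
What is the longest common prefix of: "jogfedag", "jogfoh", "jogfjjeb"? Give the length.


Words: jogfedag, jogfoh, jogfjjeb
  Position 0: all 'j' => match
  Position 1: all 'o' => match
  Position 2: all 'g' => match
  Position 3: all 'f' => match
  Position 4: ('e', 'o', 'j') => mismatch, stop
LCP = "jogf" (length 4)

4


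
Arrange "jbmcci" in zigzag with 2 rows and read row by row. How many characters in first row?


Zigzag "jbmcci" into 2 rows:
Placing characters:
  'j' => row 0
  'b' => row 1
  'm' => row 0
  'c' => row 1
  'c' => row 0
  'i' => row 1
Rows:
  Row 0: "jmc"
  Row 1: "bci"
First row length: 3

3


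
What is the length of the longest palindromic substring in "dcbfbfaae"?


Input: "dcbfbfaae"
Checking substrings for palindromes:
  [2:5] "bfb" (len 3) => palindrome
  [3:6] "fbf" (len 3) => palindrome
  [6:8] "aa" (len 2) => palindrome
Longest palindromic substring: "bfb" with length 3

3


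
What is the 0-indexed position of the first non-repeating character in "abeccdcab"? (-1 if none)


Input: abeccdcab
Character frequencies:
  'a': 2
  'b': 2
  'c': 3
  'd': 1
  'e': 1
Scanning left to right for freq == 1:
  Position 0 ('a'): freq=2, skip
  Position 1 ('b'): freq=2, skip
  Position 2 ('e'): unique! => answer = 2

2


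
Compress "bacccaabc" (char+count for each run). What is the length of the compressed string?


Input: bacccaabc
Runs:
  'b' x 1 => "b1"
  'a' x 1 => "a1"
  'c' x 3 => "c3"
  'a' x 2 => "a2"
  'b' x 1 => "b1"
  'c' x 1 => "c1"
Compressed: "b1a1c3a2b1c1"
Compressed length: 12

12


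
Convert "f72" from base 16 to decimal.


Input: "f72" in base 16
Positional expansion:
  Digit 'f' (value 15) x 16^2 = 3840
  Digit '7' (value 7) x 16^1 = 112
  Digit '2' (value 2) x 16^0 = 2
Sum = 3954

3954


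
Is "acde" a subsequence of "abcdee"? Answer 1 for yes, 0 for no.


Check if "acde" is a subsequence of "abcdee"
Greedy scan:
  Position 0 ('a'): matches sub[0] = 'a'
  Position 1 ('b'): no match needed
  Position 2 ('c'): matches sub[1] = 'c'
  Position 3 ('d'): matches sub[2] = 'd'
  Position 4 ('e'): matches sub[3] = 'e'
  Position 5 ('e'): no match needed
All 4 characters matched => is a subsequence

1
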